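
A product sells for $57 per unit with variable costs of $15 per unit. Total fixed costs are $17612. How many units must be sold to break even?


Formula: BEQ = Fixed Costs / (Price - Variable Cost)
Contribution margin = $57 - $15 = $42/unit
BEQ = ceil($17612 / $42/unit) = ceil(419.33) = 420 units

420 units


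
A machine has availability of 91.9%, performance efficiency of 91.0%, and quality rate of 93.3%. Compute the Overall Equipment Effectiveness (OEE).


Formula: OEE = Availability * Performance * Quality / 10000
A * P = 91.9% * 91.0% / 100 = 83.63%
OEE = 83.63% * 93.3% / 100 = 78.0%

78.0%


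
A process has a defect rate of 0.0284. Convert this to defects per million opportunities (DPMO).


DPMO = defect_rate * 1000000 = 0.0284 * 1000000

28400


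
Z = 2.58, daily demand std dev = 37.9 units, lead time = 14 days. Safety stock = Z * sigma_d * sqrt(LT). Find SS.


Formula: SS = z * sigma_d * sqrt(LT)
sqrt(LT) = sqrt(14) = 3.7417
SS = 2.58 * 37.9 * 3.7417
SS = 365.9 units

365.9 units


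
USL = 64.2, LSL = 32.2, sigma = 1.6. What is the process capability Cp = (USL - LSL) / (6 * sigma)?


Cp = (64.2 - 32.2) / (6 * 1.6)

3.33


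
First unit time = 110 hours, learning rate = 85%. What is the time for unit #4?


Formula: T_n = T_1 * (learning_rate)^(log2(n)) where learning_rate = rate/100
Doublings = log2(4) = 2
T_n = 110 * 0.85^2
T_n = 110 * 0.7225 = 79.5 hours

79.5 hours


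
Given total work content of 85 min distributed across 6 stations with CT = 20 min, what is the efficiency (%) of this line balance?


Formula: Efficiency = Sum of Task Times / (N_stations * CT) * 100
Total station capacity = 6 stations * 20 min = 120 min
Efficiency = 85 / 120 * 100 = 70.8%

70.8%


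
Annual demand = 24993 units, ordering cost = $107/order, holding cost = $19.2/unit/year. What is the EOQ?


Formula: EOQ = sqrt(2 * D * S / H)
Numerator: 2 * 24993 * 107 = 5348502
2DS/H = 5348502 / 19.2 = 278567.8
EOQ = sqrt(278567.8) = 527.8 units

527.8 units


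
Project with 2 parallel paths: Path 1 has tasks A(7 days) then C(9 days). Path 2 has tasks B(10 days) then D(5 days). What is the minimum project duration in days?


Path 1 = 7 + 9 = 16 days
Path 2 = 10 + 5 = 15 days
Duration = max(16, 15) = 16 days

16 days


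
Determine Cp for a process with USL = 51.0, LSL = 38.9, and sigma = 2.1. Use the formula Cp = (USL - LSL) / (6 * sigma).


Cp = (51.0 - 38.9) / (6 * 2.1)

0.96


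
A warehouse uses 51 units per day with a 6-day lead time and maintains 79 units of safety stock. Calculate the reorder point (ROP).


Formula: ROP = (Daily Demand * Lead Time) + Safety Stock
Demand during lead time = 51 * 6 = 306 units
ROP = 306 + 79 = 385 units

385 units


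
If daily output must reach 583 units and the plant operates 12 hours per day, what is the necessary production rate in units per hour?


Formula: Production Rate = Daily Demand / Available Hours
Rate = 583 units/day / 12 hours/day
Rate = 48.6 units/hour

48.6 units/hour


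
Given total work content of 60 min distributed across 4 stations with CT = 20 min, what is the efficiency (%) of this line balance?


Formula: Efficiency = Sum of Task Times / (N_stations * CT) * 100
Total station capacity = 4 stations * 20 min = 80 min
Efficiency = 60 / 80 * 100 = 75.0%

75.0%


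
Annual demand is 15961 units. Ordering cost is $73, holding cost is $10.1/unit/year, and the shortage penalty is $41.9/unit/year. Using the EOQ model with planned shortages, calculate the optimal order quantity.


Formula: EOQ* = sqrt(2DS/H) * sqrt((H+P)/P)
Base EOQ = sqrt(2*15961*73/10.1) = 480.34 units
Correction = sqrt((10.1+41.9)/41.9) = 1.11402
EOQ* = 480.34 * 1.11402 = 535.1 units

535.1 units


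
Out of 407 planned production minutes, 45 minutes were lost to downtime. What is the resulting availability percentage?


Formula: Availability = (Planned Time - Downtime) / Planned Time * 100
Uptime = 407 - 45 = 362 min
Availability = 362 / 407 * 100 = 88.9%

88.9%


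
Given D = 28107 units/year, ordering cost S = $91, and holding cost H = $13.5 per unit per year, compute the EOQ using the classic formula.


Formula: EOQ = sqrt(2 * D * S / H)
Numerator: 2 * 28107 * 91 = 5115474
2DS/H = 5115474 / 13.5 = 378924.0
EOQ = sqrt(378924.0) = 615.6 units

615.6 units


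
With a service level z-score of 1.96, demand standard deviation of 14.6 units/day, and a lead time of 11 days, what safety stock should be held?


Formula: SS = z * sigma_d * sqrt(LT)
sqrt(LT) = sqrt(11) = 3.3166
SS = 1.96 * 14.6 * 3.3166
SS = 94.9 units

94.9 units


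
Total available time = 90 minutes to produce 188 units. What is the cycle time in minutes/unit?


Formula: CT = Available Time / Number of Units
CT = 90 min / 188 units
CT = 0.48 min/unit

0.48 min/unit


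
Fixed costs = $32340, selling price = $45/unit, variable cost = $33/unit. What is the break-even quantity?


Formula: BEQ = Fixed Costs / (Price - Variable Cost)
Contribution margin = $45 - $33 = $12/unit
BEQ = ceil($32340 / $12/unit) = ceil(2695.0) = 2695 units

2695 units


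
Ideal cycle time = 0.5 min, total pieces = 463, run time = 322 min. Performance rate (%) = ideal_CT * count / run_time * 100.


Formula: Performance = (Ideal CT * Total Count) / Run Time * 100
Ideal output time = 0.5 * 463 = 231.5 min
Performance = 231.5 / 322 * 100 = 71.9%

71.9%


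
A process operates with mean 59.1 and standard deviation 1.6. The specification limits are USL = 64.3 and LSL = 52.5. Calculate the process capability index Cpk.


Cpu = (64.3 - 59.1) / (3 * 1.6) = 1.08
Cpl = (59.1 - 52.5) / (3 * 1.6) = 1.38
Cpk = min(1.08, 1.38) = 1.08

1.08


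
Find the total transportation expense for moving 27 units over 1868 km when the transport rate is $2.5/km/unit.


TC = dist * cost * units = 1868 * 2.5 * 27 = $126090.00

$126090.00


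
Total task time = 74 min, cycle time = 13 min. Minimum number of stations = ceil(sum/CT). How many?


Formula: N_min = ceil(Sum of Task Times / Cycle Time)
N_min = ceil(74 min / 13 min) = ceil(5.6923)
N_min = 6 stations

6


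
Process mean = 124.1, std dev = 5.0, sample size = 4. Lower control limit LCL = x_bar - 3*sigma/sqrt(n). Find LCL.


LCL = 124.1 - 3 * 5.0 / sqrt(4)

116.6


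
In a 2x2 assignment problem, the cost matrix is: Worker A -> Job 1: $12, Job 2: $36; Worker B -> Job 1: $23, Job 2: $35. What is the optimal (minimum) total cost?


Option 1: A->1 + B->2 = $12 + $35 = $47
Option 2: A->2 + B->1 = $36 + $23 = $59
Min cost = min($47, $59) = $47

$47


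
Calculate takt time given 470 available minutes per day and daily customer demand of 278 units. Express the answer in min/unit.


Formula: Takt Time = Available Production Time / Customer Demand
Takt = 470 min/day / 278 units/day
Takt = 1.69 min/unit

1.69 min/unit


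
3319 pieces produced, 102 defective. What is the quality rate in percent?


Formula: Quality Rate = Good Pieces / Total Pieces * 100
Good pieces = 3319 - 102 = 3217
QR = 3217 / 3319 * 100 = 96.9%

96.9%


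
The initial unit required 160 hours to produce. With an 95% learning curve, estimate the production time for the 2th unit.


Formula: T_n = T_1 * (learning_rate)^(log2(n)) where learning_rate = rate/100
Doublings = log2(2) = 1
T_n = 160 * 0.95^1
T_n = 160 * 0.95 = 152.0 hours

152.0 hours


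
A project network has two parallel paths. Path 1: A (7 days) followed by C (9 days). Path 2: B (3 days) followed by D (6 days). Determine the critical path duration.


Path 1 = 7 + 9 = 16 days
Path 2 = 3 + 6 = 9 days
Duration = max(16, 9) = 16 days

16 days


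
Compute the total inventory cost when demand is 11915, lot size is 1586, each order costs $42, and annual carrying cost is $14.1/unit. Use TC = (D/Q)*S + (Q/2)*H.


TC = 11915/1586 * 42 + 1586/2 * 14.1

$11496.83


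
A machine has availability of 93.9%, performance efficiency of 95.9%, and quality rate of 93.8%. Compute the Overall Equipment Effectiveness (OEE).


Formula: OEE = Availability * Performance * Quality / 10000
A * P = 93.9% * 95.9% / 100 = 90.05%
OEE = 90.05% * 93.8% / 100 = 84.5%

84.5%


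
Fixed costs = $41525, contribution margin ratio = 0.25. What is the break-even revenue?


Formula: BER = Fixed Costs / Contribution Margin Ratio
BER = $41525 / 0.25
BER = $166100.00 (to the nearest cent)

$166100.00


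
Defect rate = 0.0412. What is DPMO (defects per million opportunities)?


DPMO = defect_rate * 1000000 = 0.0412 * 1000000

41200


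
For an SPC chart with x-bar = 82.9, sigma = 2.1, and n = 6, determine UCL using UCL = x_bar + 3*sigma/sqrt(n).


UCL = 82.9 + 3 * 2.1 / sqrt(6)

85.47


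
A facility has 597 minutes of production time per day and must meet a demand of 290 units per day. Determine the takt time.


Formula: Takt Time = Available Production Time / Customer Demand
Takt = 597 min/day / 290 units/day
Takt = 2.06 min/unit

2.06 min/unit


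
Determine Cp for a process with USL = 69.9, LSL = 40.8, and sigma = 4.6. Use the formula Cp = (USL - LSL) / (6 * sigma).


Cp = (69.9 - 40.8) / (6 * 4.6)

1.05


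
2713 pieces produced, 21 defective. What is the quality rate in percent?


Formula: Quality Rate = Good Pieces / Total Pieces * 100
Good pieces = 2713 - 21 = 2692
QR = 2692 / 2713 * 100 = 99.2%

99.2%


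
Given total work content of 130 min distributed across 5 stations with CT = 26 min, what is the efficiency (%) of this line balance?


Formula: Efficiency = Sum of Task Times / (N_stations * CT) * 100
Total station capacity = 5 stations * 26 min = 130 min
Efficiency = 130 / 130 * 100 = 100.0%

100.0%


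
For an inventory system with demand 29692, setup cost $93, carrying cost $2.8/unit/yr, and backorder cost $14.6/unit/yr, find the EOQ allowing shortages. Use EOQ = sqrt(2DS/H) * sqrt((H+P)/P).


Formula: EOQ* = sqrt(2DS/H) * sqrt((H+P)/P)
Base EOQ = sqrt(2*29692*93/2.8) = 1404.42 units
Correction = sqrt((2.8+14.6)/14.6) = 1.09169
EOQ* = 1404.42 * 1.09169 = 1533.2 units

1533.2 units


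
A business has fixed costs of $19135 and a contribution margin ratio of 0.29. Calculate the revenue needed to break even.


Formula: BER = Fixed Costs / Contribution Margin Ratio
BER = $19135 / 0.29
BER = $65982.76 (to the nearest cent)

$65982.76


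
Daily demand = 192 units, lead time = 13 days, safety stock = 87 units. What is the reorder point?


Formula: ROP = (Daily Demand * Lead Time) + Safety Stock
Demand during lead time = 192 * 13 = 2496 units
ROP = 2496 + 87 = 2583 units

2583 units


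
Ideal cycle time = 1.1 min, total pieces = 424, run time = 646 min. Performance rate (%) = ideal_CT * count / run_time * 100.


Formula: Performance = (Ideal CT * Total Count) / Run Time * 100
Ideal output time = 1.1 * 424 = 466.4 min
Performance = 466.4 / 646 * 100 = 72.2%

72.2%


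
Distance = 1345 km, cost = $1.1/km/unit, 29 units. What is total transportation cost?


TC = dist * cost * units = 1345 * 1.1 * 29 = $42905.50

$42905.50


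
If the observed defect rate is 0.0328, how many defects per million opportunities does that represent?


DPMO = defect_rate * 1000000 = 0.0328 * 1000000

32800


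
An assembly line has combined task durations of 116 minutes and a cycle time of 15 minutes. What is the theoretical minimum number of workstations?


Formula: N_min = ceil(Sum of Task Times / Cycle Time)
N_min = ceil(116 min / 15 min) = ceil(7.7333)
N_min = 8 stations

8


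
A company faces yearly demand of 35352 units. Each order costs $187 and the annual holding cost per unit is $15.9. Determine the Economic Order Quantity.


Formula: EOQ = sqrt(2 * D * S / H)
Numerator: 2 * 35352 * 187 = 13221648
2DS/H = 13221648 / 15.9 = 831550.2
EOQ = sqrt(831550.2) = 911.9 units

911.9 units


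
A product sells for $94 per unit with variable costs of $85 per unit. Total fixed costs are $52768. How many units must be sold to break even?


Formula: BEQ = Fixed Costs / (Price - Variable Cost)
Contribution margin = $94 - $85 = $9/unit
BEQ = ceil($52768 / $9/unit) = ceil(5863.11) = 5864 units

5864 units


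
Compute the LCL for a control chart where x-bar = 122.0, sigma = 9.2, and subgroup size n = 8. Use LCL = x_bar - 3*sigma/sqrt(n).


LCL = 122.0 - 3 * 9.2 / sqrt(8)

112.24


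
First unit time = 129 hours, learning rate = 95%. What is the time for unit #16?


Formula: T_n = T_1 * (learning_rate)^(log2(n)) where learning_rate = rate/100
Doublings = log2(16) = 4
T_n = 129 * 0.95^4
T_n = 129 * 0.8145 = 105.1 hours

105.1 hours


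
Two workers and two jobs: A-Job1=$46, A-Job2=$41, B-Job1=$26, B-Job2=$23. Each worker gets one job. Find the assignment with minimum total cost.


Option 1: A->1 + B->2 = $46 + $23 = $69
Option 2: A->2 + B->1 = $41 + $26 = $67
Min cost = min($69, $67) = $67

$67


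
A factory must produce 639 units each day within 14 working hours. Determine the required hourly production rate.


Formula: Production Rate = Daily Demand / Available Hours
Rate = 639 units/day / 14 hours/day
Rate = 45.6 units/hour

45.6 units/hour


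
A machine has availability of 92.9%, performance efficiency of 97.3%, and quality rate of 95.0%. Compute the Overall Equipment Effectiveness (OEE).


Formula: OEE = Availability * Performance * Quality / 10000
A * P = 92.9% * 97.3% / 100 = 90.39%
OEE = 90.39% * 95.0% / 100 = 85.9%

85.9%


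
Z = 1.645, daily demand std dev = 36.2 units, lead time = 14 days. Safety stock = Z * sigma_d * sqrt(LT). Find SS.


Formula: SS = z * sigma_d * sqrt(LT)
sqrt(LT) = sqrt(14) = 3.7417
SS = 1.645 * 36.2 * 3.7417
SS = 222.8 units

222.8 units


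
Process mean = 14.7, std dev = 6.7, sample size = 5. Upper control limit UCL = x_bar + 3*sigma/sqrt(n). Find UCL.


UCL = 14.7 + 3 * 6.7 / sqrt(5)

23.69


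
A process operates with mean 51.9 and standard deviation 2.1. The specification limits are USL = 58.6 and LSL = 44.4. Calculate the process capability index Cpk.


Cpu = (58.6 - 51.9) / (3 * 2.1) = 1.06
Cpl = (51.9 - 44.4) / (3 * 2.1) = 1.19
Cpk = min(1.06, 1.19) = 1.06

1.06


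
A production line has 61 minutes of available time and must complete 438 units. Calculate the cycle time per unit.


Formula: CT = Available Time / Number of Units
CT = 61 min / 438 units
CT = 0.14 min/unit

0.14 min/unit


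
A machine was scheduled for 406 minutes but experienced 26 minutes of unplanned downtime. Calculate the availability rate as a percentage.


Formula: Availability = (Planned Time - Downtime) / Planned Time * 100
Uptime = 406 - 26 = 380 min
Availability = 380 / 406 * 100 = 93.6%

93.6%


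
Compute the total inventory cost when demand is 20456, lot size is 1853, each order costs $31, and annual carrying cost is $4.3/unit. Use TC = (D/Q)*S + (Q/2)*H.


TC = 20456/1853 * 31 + 1853/2 * 4.3

$4326.17


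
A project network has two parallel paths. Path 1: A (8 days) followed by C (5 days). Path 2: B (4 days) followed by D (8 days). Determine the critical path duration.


Path 1 = 8 + 5 = 13 days
Path 2 = 4 + 8 = 12 days
Duration = max(13, 12) = 13 days

13 days


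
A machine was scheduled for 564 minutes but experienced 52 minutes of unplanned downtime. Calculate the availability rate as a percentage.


Formula: Availability = (Planned Time - Downtime) / Planned Time * 100
Uptime = 564 - 52 = 512 min
Availability = 512 / 564 * 100 = 90.8%

90.8%


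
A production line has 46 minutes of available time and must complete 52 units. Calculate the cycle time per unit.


Formula: CT = Available Time / Number of Units
CT = 46 min / 52 units
CT = 0.88 min/unit

0.88 min/unit


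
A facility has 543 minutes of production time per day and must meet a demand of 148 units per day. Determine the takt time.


Formula: Takt Time = Available Production Time / Customer Demand
Takt = 543 min/day / 148 units/day
Takt = 3.67 min/unit

3.67 min/unit


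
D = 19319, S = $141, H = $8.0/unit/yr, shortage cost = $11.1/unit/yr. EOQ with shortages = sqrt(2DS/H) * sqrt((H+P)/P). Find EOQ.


Formula: EOQ* = sqrt(2DS/H) * sqrt((H+P)/P)
Base EOQ = sqrt(2*19319*141/8.0) = 825.22 units
Correction = sqrt((8.0+11.1)/11.1) = 1.31176
EOQ* = 825.22 * 1.31176 = 1082.5 units

1082.5 units


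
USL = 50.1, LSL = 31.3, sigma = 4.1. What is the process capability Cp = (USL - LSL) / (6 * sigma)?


Cp = (50.1 - 31.3) / (6 * 4.1)

0.76


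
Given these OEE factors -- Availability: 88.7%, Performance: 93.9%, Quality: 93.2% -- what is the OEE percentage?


Formula: OEE = Availability * Performance * Quality / 10000
A * P = 88.7% * 93.9% / 100 = 83.29%
OEE = 83.29% * 93.2% / 100 = 77.6%

77.6%


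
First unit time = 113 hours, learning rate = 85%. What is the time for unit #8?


Formula: T_n = T_1 * (learning_rate)^(log2(n)) where learning_rate = rate/100
Doublings = log2(8) = 3
T_n = 113 * 0.85^3
T_n = 113 * 0.6141 = 69.4 hours

69.4 hours


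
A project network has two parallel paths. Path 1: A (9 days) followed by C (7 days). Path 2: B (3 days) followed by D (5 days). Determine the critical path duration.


Path 1 = 9 + 7 = 16 days
Path 2 = 3 + 5 = 8 days
Duration = max(16, 8) = 16 days

16 days


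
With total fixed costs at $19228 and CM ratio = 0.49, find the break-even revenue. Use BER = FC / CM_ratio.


Formula: BER = Fixed Costs / Contribution Margin Ratio
BER = $19228 / 0.49
BER = $39240.82 (to the nearest cent)

$39240.82


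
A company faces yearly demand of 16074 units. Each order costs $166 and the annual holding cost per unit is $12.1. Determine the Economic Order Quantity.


Formula: EOQ = sqrt(2 * D * S / H)
Numerator: 2 * 16074 * 166 = 5336568
2DS/H = 5336568 / 12.1 = 441038.7
EOQ = sqrt(441038.7) = 664.1 units

664.1 units


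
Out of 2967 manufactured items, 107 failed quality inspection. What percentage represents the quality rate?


Formula: Quality Rate = Good Pieces / Total Pieces * 100
Good pieces = 2967 - 107 = 2860
QR = 2860 / 2967 * 100 = 96.4%

96.4%


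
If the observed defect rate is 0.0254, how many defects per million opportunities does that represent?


DPMO = defect_rate * 1000000 = 0.0254 * 1000000

25400


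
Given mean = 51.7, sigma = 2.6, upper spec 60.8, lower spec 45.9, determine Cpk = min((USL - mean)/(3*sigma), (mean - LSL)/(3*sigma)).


Cpu = (60.8 - 51.7) / (3 * 2.6) = 1.17
Cpl = (51.7 - 45.9) / (3 * 2.6) = 0.74
Cpk = min(1.17, 0.74) = 0.74

0.74


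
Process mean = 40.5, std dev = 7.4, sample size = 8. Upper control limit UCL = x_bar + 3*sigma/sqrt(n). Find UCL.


UCL = 40.5 + 3 * 7.4 / sqrt(8)

48.35


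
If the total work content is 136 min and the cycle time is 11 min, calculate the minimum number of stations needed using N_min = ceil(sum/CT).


Formula: N_min = ceil(Sum of Task Times / Cycle Time)
N_min = ceil(136 min / 11 min) = ceil(12.3636)
N_min = 13 stations

13


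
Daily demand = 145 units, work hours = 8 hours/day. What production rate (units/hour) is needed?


Formula: Production Rate = Daily Demand / Available Hours
Rate = 145 units/day / 8 hours/day
Rate = 18.1 units/hour

18.1 units/hour


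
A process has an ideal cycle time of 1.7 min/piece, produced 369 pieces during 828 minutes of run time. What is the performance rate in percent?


Formula: Performance = (Ideal CT * Total Count) / Run Time * 100
Ideal output time = 1.7 * 369 = 627.3 min
Performance = 627.3 / 828 * 100 = 75.8%

75.8%


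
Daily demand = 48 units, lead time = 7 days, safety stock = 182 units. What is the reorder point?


Formula: ROP = (Daily Demand * Lead Time) + Safety Stock
Demand during lead time = 48 * 7 = 336 units
ROP = 336 + 182 = 518 units

518 units


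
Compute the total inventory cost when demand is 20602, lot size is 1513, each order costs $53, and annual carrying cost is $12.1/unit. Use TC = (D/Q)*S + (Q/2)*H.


TC = 20602/1513 * 53 + 1513/2 * 12.1

$9875.33


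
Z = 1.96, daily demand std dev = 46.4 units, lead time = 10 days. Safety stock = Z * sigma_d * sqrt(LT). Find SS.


Formula: SS = z * sigma_d * sqrt(LT)
sqrt(LT) = sqrt(10) = 3.1623
SS = 1.96 * 46.4 * 3.1623
SS = 287.6 units

287.6 units


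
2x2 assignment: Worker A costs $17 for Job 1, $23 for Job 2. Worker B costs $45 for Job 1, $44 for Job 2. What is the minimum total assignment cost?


Option 1: A->1 + B->2 = $17 + $44 = $61
Option 2: A->2 + B->1 = $23 + $45 = $68
Min cost = min($61, $68) = $61

$61


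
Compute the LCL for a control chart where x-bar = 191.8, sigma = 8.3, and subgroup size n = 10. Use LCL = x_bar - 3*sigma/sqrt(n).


LCL = 191.8 - 3 * 8.3 / sqrt(10)

183.93


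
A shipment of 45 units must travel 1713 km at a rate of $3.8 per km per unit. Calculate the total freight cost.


TC = dist * cost * units = 1713 * 3.8 * 45 = $292923.00

$292923.00


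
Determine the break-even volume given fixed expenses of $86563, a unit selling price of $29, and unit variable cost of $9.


Formula: BEQ = Fixed Costs / (Price - Variable Cost)
Contribution margin = $29 - $9 = $20/unit
BEQ = ceil($86563 / $20/unit) = ceil(4328.15) = 4329 units

4329 units


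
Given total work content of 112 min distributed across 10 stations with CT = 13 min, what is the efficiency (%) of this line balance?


Formula: Efficiency = Sum of Task Times / (N_stations * CT) * 100
Total station capacity = 10 stations * 13 min = 130 min
Efficiency = 112 / 130 * 100 = 86.2%

86.2%


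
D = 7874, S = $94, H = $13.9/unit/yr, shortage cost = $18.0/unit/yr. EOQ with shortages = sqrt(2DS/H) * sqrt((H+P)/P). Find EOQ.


Formula: EOQ* = sqrt(2DS/H) * sqrt((H+P)/P)
Base EOQ = sqrt(2*7874*94/13.9) = 326.34 units
Correction = sqrt((13.9+18.0)/18.0) = 1.33125
EOQ* = 326.34 * 1.33125 = 434.4 units

434.4 units


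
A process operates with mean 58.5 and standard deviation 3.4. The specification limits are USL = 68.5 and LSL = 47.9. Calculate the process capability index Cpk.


Cpu = (68.5 - 58.5) / (3 * 3.4) = 0.98
Cpl = (58.5 - 47.9) / (3 * 3.4) = 1.04
Cpk = min(0.98, 1.04) = 0.98

0.98


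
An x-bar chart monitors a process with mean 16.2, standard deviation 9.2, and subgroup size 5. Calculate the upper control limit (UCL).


UCL = 16.2 + 3 * 9.2 / sqrt(5)

28.54


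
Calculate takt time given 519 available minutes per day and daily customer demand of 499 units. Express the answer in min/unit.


Formula: Takt Time = Available Production Time / Customer Demand
Takt = 519 min/day / 499 units/day
Takt = 1.04 min/unit

1.04 min/unit


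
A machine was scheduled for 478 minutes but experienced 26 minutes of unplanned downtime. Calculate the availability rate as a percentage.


Formula: Availability = (Planned Time - Downtime) / Planned Time * 100
Uptime = 478 - 26 = 452 min
Availability = 452 / 478 * 100 = 94.6%

94.6%


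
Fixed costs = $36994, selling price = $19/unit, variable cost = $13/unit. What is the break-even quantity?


Formula: BEQ = Fixed Costs / (Price - Variable Cost)
Contribution margin = $19 - $13 = $6/unit
BEQ = ceil($36994 / $6/unit) = ceil(6165.67) = 6166 units

6166 units


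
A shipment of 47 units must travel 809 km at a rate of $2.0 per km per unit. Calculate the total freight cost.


TC = dist * cost * units = 809 * 2.0 * 47 = $76046.00

$76046.00


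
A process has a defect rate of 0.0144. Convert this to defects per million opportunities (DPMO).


DPMO = defect_rate * 1000000 = 0.0144 * 1000000

14400


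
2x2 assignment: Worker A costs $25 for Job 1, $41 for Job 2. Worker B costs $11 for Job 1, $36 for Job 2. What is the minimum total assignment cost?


Option 1: A->1 + B->2 = $25 + $36 = $61
Option 2: A->2 + B->1 = $41 + $11 = $52
Min cost = min($61, $52) = $52

$52


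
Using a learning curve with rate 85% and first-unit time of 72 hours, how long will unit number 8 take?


Formula: T_n = T_1 * (learning_rate)^(log2(n)) where learning_rate = rate/100
Doublings = log2(8) = 3
T_n = 72 * 0.85^3
T_n = 72 * 0.6141 = 44.2 hours

44.2 hours


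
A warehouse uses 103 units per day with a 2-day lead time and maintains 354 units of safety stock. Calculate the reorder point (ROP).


Formula: ROP = (Daily Demand * Lead Time) + Safety Stock
Demand during lead time = 103 * 2 = 206 units
ROP = 206 + 354 = 560 units

560 units


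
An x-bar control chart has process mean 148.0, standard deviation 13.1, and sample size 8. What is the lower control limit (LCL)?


LCL = 148.0 - 3 * 13.1 / sqrt(8)

134.11


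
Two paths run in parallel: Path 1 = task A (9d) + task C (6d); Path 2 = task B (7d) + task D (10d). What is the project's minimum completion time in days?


Path 1 = 9 + 6 = 15 days
Path 2 = 7 + 10 = 17 days
Duration = max(15, 17) = 17 days

17 days


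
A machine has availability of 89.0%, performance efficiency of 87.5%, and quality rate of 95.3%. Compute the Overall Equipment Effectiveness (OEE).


Formula: OEE = Availability * Performance * Quality / 10000
A * P = 89.0% * 87.5% / 100 = 77.88%
OEE = 77.88% * 95.3% / 100 = 74.2%

74.2%


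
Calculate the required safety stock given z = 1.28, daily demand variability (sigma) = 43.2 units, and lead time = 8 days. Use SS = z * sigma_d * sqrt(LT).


Formula: SS = z * sigma_d * sqrt(LT)
sqrt(LT) = sqrt(8) = 2.8284
SS = 1.28 * 43.2 * 2.8284
SS = 156.4 units

156.4 units


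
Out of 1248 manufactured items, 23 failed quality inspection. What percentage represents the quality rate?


Formula: Quality Rate = Good Pieces / Total Pieces * 100
Good pieces = 1248 - 23 = 1225
QR = 1225 / 1248 * 100 = 98.2%

98.2%


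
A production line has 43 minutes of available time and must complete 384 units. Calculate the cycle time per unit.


Formula: CT = Available Time / Number of Units
CT = 43 min / 384 units
CT = 0.11 min/unit

0.11 min/unit


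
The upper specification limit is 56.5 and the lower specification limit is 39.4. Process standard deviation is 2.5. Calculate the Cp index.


Cp = (56.5 - 39.4) / (6 * 2.5)

1.14


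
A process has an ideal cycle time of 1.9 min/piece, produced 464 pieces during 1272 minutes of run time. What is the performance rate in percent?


Formula: Performance = (Ideal CT * Total Count) / Run Time * 100
Ideal output time = 1.9 * 464 = 881.6 min
Performance = 881.6 / 1272 * 100 = 69.3%

69.3%


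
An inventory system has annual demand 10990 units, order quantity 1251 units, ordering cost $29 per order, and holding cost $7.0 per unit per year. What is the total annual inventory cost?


TC = 10990/1251 * 29 + 1251/2 * 7.0

$4633.26


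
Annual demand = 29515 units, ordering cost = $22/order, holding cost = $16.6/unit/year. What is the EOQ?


Formula: EOQ = sqrt(2 * D * S / H)
Numerator: 2 * 29515 * 22 = 1298660
2DS/H = 1298660 / 16.6 = 78232.5
EOQ = sqrt(78232.5) = 279.7 units

279.7 units


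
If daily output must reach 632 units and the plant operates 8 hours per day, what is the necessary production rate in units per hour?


Formula: Production Rate = Daily Demand / Available Hours
Rate = 632 units/day / 8 hours/day
Rate = 79.0 units/hour

79.0 units/hour


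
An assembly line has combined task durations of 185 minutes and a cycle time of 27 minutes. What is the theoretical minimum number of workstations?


Formula: N_min = ceil(Sum of Task Times / Cycle Time)
N_min = ceil(185 min / 27 min) = ceil(6.8519)
N_min = 7 stations

7


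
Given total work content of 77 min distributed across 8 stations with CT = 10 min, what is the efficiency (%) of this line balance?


Formula: Efficiency = Sum of Task Times / (N_stations * CT) * 100
Total station capacity = 8 stations * 10 min = 80 min
Efficiency = 77 / 80 * 100 = 96.3%

96.3%


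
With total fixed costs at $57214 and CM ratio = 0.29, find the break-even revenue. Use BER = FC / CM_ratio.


Formula: BER = Fixed Costs / Contribution Margin Ratio
BER = $57214 / 0.29
BER = $197289.66 (to the nearest cent)

$197289.66


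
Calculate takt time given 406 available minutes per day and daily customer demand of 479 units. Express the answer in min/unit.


Formula: Takt Time = Available Production Time / Customer Demand
Takt = 406 min/day / 479 units/day
Takt = 0.85 min/unit

0.85 min/unit


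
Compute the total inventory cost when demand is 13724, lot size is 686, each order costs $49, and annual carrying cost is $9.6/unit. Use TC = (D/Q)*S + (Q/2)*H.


TC = 13724/686 * 49 + 686/2 * 9.6

$4273.09


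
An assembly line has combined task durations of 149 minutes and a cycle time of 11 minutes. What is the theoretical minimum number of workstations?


Formula: N_min = ceil(Sum of Task Times / Cycle Time)
N_min = ceil(149 min / 11 min) = ceil(13.5455)
N_min = 14 stations

14


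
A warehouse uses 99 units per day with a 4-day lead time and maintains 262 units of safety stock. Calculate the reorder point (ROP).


Formula: ROP = (Daily Demand * Lead Time) + Safety Stock
Demand during lead time = 99 * 4 = 396 units
ROP = 396 + 262 = 658 units

658 units


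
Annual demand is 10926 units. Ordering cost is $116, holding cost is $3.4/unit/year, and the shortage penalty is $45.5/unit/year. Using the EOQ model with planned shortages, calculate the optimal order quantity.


Formula: EOQ* = sqrt(2DS/H) * sqrt((H+P)/P)
Base EOQ = sqrt(2*10926*116/3.4) = 863.45 units
Correction = sqrt((3.4+45.5)/45.5) = 1.03669
EOQ* = 863.45 * 1.03669 = 895.1 units

895.1 units


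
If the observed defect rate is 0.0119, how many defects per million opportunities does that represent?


DPMO = defect_rate * 1000000 = 0.0119 * 1000000

11900


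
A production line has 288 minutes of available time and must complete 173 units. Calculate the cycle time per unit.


Formula: CT = Available Time / Number of Units
CT = 288 min / 173 units
CT = 1.66 min/unit

1.66 min/unit


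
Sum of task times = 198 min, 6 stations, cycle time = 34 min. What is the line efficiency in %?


Formula: Efficiency = Sum of Task Times / (N_stations * CT) * 100
Total station capacity = 6 stations * 34 min = 204 min
Efficiency = 198 / 204 * 100 = 97.1%

97.1%


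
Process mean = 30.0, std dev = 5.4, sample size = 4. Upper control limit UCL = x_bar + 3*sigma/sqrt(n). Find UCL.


UCL = 30.0 + 3 * 5.4 / sqrt(4)

38.1


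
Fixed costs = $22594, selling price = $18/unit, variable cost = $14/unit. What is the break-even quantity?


Formula: BEQ = Fixed Costs / (Price - Variable Cost)
Contribution margin = $18 - $14 = $4/unit
BEQ = ceil($22594 / $4/unit) = ceil(5648.5) = 5649 units

5649 units


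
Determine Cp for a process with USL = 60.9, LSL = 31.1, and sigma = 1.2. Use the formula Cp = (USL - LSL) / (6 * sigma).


Cp = (60.9 - 31.1) / (6 * 1.2)

4.14


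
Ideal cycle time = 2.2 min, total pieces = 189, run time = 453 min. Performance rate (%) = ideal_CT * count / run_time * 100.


Formula: Performance = (Ideal CT * Total Count) / Run Time * 100
Ideal output time = 2.2 * 189 = 415.8 min
Performance = 415.8 / 453 * 100 = 91.8%

91.8%


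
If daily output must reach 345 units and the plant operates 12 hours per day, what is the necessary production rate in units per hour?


Formula: Production Rate = Daily Demand / Available Hours
Rate = 345 units/day / 12 hours/day
Rate = 28.8 units/hour

28.8 units/hour


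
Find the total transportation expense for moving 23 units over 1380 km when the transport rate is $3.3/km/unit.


TC = dist * cost * units = 1380 * 3.3 * 23 = $104742.00

$104742.00


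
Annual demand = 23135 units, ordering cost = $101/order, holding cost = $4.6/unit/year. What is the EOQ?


Formula: EOQ = sqrt(2 * D * S / H)
Numerator: 2 * 23135 * 101 = 4673270
2DS/H = 4673270 / 4.6 = 1015928.3
EOQ = sqrt(1015928.3) = 1007.9 units

1007.9 units


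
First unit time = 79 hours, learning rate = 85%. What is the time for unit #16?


Formula: T_n = T_1 * (learning_rate)^(log2(n)) where learning_rate = rate/100
Doublings = log2(16) = 4
T_n = 79 * 0.85^4
T_n = 79 * 0.522 = 41.2 hours

41.2 hours


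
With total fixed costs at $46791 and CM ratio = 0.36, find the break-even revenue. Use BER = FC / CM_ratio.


Formula: BER = Fixed Costs / Contribution Margin Ratio
BER = $46791 / 0.36
BER = $129975.00 (to the nearest cent)

$129975.00


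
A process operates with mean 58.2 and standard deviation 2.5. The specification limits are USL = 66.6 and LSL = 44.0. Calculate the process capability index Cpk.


Cpu = (66.6 - 58.2) / (3 * 2.5) = 1.12
Cpl = (58.2 - 44.0) / (3 * 2.5) = 1.89
Cpk = min(1.12, 1.89) = 1.12

1.12


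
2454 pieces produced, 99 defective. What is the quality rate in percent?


Formula: Quality Rate = Good Pieces / Total Pieces * 100
Good pieces = 2454 - 99 = 2355
QR = 2355 / 2454 * 100 = 96.0%

96.0%


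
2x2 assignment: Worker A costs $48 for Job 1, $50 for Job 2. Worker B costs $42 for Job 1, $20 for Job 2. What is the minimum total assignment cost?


Option 1: A->1 + B->2 = $48 + $20 = $68
Option 2: A->2 + B->1 = $50 + $42 = $92
Min cost = min($68, $92) = $68

$68


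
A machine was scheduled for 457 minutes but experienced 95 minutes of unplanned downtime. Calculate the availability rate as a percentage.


Formula: Availability = (Planned Time - Downtime) / Planned Time * 100
Uptime = 457 - 95 = 362 min
Availability = 362 / 457 * 100 = 79.2%

79.2%


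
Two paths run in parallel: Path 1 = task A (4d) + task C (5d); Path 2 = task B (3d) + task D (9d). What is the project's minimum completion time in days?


Path 1 = 4 + 5 = 9 days
Path 2 = 3 + 9 = 12 days
Duration = max(9, 12) = 12 days

12 days


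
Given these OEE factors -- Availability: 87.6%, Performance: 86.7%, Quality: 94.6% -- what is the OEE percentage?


Formula: OEE = Availability * Performance * Quality / 10000
A * P = 87.6% * 86.7% / 100 = 75.95%
OEE = 75.95% * 94.6% / 100 = 71.8%

71.8%


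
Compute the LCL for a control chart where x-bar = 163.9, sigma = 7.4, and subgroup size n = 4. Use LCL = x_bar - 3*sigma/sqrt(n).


LCL = 163.9 - 3 * 7.4 / sqrt(4)

152.8


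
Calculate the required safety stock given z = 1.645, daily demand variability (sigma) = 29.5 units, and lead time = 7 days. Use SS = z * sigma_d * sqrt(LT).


Formula: SS = z * sigma_d * sqrt(LT)
sqrt(LT) = sqrt(7) = 2.6458
SS = 1.645 * 29.5 * 2.6458
SS = 128.4 units

128.4 units


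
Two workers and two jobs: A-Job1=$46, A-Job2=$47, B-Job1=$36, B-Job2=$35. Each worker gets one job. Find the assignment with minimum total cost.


Option 1: A->1 + B->2 = $46 + $35 = $81
Option 2: A->2 + B->1 = $47 + $36 = $83
Min cost = min($81, $83) = $81

$81


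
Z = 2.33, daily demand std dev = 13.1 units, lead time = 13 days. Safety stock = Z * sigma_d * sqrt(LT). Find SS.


Formula: SS = z * sigma_d * sqrt(LT)
sqrt(LT) = sqrt(13) = 3.6056
SS = 2.33 * 13.1 * 3.6056
SS = 110.1 units

110.1 units


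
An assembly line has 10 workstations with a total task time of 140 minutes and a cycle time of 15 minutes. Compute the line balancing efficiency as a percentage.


Formula: Efficiency = Sum of Task Times / (N_stations * CT) * 100
Total station capacity = 10 stations * 15 min = 150 min
Efficiency = 140 / 150 * 100 = 93.3%

93.3%


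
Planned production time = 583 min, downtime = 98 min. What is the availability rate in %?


Formula: Availability = (Planned Time - Downtime) / Planned Time * 100
Uptime = 583 - 98 = 485 min
Availability = 485 / 583 * 100 = 83.2%

83.2%


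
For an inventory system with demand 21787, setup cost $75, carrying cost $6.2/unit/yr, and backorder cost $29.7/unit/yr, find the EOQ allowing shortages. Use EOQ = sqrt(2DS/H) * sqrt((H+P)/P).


Formula: EOQ* = sqrt(2DS/H) * sqrt((H+P)/P)
Base EOQ = sqrt(2*21787*75/6.2) = 726.02 units
Correction = sqrt((6.2+29.7)/29.7) = 1.09943
EOQ* = 726.02 * 1.09943 = 798.2 units

798.2 units


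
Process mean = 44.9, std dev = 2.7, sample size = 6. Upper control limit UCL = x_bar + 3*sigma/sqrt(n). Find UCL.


UCL = 44.9 + 3 * 2.7 / sqrt(6)

48.21


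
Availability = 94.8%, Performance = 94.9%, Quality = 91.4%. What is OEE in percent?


Formula: OEE = Availability * Performance * Quality / 10000
A * P = 94.8% * 94.9% / 100 = 89.97%
OEE = 89.97% * 91.4% / 100 = 82.2%

82.2%


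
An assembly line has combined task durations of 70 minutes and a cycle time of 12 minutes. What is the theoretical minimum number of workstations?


Formula: N_min = ceil(Sum of Task Times / Cycle Time)
N_min = ceil(70 min / 12 min) = ceil(5.8333)
N_min = 6 stations

6


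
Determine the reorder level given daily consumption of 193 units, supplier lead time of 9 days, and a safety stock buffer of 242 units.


Formula: ROP = (Daily Demand * Lead Time) + Safety Stock
Demand during lead time = 193 * 9 = 1737 units
ROP = 1737 + 242 = 1979 units

1979 units


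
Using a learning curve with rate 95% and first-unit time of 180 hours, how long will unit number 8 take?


Formula: T_n = T_1 * (learning_rate)^(log2(n)) where learning_rate = rate/100
Doublings = log2(8) = 3
T_n = 180 * 0.95^3
T_n = 180 * 0.8574 = 154.3 hours

154.3 hours


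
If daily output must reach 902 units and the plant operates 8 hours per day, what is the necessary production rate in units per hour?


Formula: Production Rate = Daily Demand / Available Hours
Rate = 902 units/day / 8 hours/day
Rate = 112.8 units/hour

112.8 units/hour


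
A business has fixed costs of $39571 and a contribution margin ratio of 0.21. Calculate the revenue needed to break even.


Formula: BER = Fixed Costs / Contribution Margin Ratio
BER = $39571 / 0.21
BER = $188433.33 (to the nearest cent)

$188433.33


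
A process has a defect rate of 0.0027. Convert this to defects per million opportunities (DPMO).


DPMO = defect_rate * 1000000 = 0.0027 * 1000000

2700


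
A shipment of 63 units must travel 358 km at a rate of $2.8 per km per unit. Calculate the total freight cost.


TC = dist * cost * units = 358 * 2.8 * 63 = $63151.20

$63151.20


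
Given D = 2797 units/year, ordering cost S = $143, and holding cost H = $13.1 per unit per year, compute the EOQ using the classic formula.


Formula: EOQ = sqrt(2 * D * S / H)
Numerator: 2 * 2797 * 143 = 799942
2DS/H = 799942 / 13.1 = 61064.3
EOQ = sqrt(61064.3) = 247.1 units

247.1 units


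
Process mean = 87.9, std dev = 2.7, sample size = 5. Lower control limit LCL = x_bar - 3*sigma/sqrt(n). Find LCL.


LCL = 87.9 - 3 * 2.7 / sqrt(5)

84.28


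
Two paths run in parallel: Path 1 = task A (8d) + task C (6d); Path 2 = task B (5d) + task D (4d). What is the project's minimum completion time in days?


Path 1 = 8 + 6 = 14 days
Path 2 = 5 + 4 = 9 days
Duration = max(14, 9) = 14 days

14 days


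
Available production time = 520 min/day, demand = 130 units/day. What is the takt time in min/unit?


Formula: Takt Time = Available Production Time / Customer Demand
Takt = 520 min/day / 130 units/day
Takt = 4.0 min/unit

4.0 min/unit


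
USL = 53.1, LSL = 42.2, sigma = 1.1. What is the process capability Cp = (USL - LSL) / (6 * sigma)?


Cp = (53.1 - 42.2) / (6 * 1.1)

1.65


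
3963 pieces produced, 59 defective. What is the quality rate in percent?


Formula: Quality Rate = Good Pieces / Total Pieces * 100
Good pieces = 3963 - 59 = 3904
QR = 3904 / 3963 * 100 = 98.5%

98.5%


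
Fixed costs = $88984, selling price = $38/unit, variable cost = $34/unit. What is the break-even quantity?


Formula: BEQ = Fixed Costs / (Price - Variable Cost)
Contribution margin = $38 - $34 = $4/unit
BEQ = ceil($88984 / $4/unit) = ceil(22246.0) = 22246 units

22246 units


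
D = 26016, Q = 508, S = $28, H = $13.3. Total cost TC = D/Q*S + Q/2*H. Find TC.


TC = 26016/508 * 28 + 508/2 * 13.3

$4812.15


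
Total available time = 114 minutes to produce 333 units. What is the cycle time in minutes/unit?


Formula: CT = Available Time / Number of Units
CT = 114 min / 333 units
CT = 0.34 min/unit

0.34 min/unit
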